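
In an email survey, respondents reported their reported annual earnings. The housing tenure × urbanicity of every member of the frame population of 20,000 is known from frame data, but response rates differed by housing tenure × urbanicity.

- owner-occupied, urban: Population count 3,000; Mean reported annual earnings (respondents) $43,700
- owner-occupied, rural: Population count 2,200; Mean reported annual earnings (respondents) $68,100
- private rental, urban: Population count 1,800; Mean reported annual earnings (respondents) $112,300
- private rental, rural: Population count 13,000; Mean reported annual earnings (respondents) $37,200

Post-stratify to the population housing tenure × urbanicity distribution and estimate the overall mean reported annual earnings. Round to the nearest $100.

Each cell contributes population-share × respondent value:
  owner-occupied, urban: (3,000/20,000) × 43,700 = 6555
  owner-occupied, rural: (2,200/20,000) × 68,100 = 7491
  private rental, urban: (1,800/20,000) × 112,300 = 10,107
  private rental, rural: (13,000/20,000) × 37,200 = 24,180
Post-stratified estimate = 48,333 → $48,300.

$48,300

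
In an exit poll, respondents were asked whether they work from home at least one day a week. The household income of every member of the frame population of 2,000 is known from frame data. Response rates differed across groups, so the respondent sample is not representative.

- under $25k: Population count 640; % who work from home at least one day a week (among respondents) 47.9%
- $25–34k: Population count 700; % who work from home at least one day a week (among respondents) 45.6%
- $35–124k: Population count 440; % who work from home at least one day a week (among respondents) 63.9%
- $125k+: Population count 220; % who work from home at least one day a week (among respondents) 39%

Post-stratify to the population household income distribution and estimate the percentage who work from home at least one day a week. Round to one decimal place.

Each cell contributes population-share × respondent value:
  under $25k: (640/2,000) × 47.9 = 15.328
  $25–34k: (700/2,000) × 45.6 = 15.96
  $35–124k: (440/2,000) × 63.9 = 14.058
  $125k+: (220/2,000) × 39 = 4.29
Post-stratified estimate = 49.636 → 49.6%.

49.6%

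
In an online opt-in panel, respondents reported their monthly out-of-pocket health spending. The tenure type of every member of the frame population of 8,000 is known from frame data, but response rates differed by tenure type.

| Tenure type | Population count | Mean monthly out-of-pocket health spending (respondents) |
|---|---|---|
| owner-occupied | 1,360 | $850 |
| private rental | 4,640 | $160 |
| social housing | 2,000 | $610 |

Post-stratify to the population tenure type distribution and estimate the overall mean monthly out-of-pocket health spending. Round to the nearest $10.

$390

Reweight to the known tenure type distribution:
  owner-occupied: (1,360/8,000) × 850 = 144.5
  private rental: (4,640/8,000) × 160 = 92.8
  social housing: (2,000/8,000) × 610 = 152.5
Post-stratified estimate = 389.8 → $390.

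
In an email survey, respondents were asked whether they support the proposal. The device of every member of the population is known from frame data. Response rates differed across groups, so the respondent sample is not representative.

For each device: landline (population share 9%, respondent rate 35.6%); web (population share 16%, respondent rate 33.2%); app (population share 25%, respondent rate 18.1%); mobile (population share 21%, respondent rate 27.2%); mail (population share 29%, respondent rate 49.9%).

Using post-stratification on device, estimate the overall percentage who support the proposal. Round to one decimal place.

33.2%

Weight each group's respondent value by its population share:
  landline: 0.09 × 35.6 = 3.204
  web: 0.16 × 33.2 = 5.312
  app: 0.25 × 18.1 = 4.525
  mobile: 0.21 × 27.2 = 5.712
  mail: 0.29 × 49.9 = 14.471
Post-stratified estimate = 33.224 → 33.2%.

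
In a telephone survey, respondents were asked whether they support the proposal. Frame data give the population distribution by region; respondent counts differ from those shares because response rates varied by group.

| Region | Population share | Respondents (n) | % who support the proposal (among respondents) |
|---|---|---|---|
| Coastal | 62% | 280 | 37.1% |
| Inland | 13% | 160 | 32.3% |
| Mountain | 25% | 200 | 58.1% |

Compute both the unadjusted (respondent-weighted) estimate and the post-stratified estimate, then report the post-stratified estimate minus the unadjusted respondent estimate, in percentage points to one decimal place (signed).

-0.7 percentage points

Naive respondent-only estimate (weights = respondent counts):
  (280/640)×37.1 + (160/640)×32.3 + (200/640)×58.1 = 42.4625%
Reweighting by population region shares:
  0.62×37.1 + 0.13×32.3 + 0.25×58.1 = 41.726%
Difference = 41.726 − 42.4625 = -0.7365 pp.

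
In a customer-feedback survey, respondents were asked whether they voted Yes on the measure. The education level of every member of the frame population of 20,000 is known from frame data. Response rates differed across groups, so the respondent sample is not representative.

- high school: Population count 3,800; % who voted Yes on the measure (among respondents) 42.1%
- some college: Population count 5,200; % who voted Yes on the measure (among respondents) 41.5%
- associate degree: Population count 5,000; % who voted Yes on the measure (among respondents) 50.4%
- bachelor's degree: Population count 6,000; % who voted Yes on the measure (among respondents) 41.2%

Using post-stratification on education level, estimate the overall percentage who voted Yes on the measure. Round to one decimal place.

Each cell contributes population-share × respondent value:
  high school: (3,800/20,000) × 42.1 = 7.999
  some college: (5,200/20,000) × 41.5 = 10.79
  associate degree: (5,000/20,000) × 50.4 = 12.6
  bachelor's degree: (6,000/20,000) × 41.2 = 12.36
Post-stratified estimate = 43.749 → 43.7%.

43.7%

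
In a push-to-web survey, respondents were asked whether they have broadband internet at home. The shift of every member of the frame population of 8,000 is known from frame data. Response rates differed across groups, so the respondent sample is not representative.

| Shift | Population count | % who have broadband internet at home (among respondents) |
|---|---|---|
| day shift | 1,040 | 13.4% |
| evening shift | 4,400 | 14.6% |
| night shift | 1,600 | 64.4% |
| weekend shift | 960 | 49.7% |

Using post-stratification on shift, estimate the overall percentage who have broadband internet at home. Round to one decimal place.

Each cell contributes population-share × respondent value:
  day shift: (1,040/8,000) × 13.4 = 1.742
  evening shift: (4,400/8,000) × 14.6 = 8.03
  night shift: (1,600/8,000) × 64.4 = 12.88
  weekend shift: (960/8,000) × 49.7 = 5.964
Post-stratified estimate = 28.616 → 28.6%.

28.6%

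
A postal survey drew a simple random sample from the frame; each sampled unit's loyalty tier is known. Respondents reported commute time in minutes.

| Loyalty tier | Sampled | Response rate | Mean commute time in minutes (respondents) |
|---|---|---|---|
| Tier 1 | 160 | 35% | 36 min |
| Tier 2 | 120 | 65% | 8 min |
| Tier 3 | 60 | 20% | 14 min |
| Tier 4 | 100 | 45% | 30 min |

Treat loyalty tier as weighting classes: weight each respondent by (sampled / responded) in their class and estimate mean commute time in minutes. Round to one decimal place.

24.0

With weight = n_sampled/n_responded per class, the weighted class total is n_sampled:
  Tier 1: 160 × 36 = 5760
  Tier 2: 120 × 8 = 960
  Tier 3: 60 × 14 = 840
  Tier 4: 100 × 30 = 3000
Adjusted estimate = 10,560 / 440 = 24 → 24.0.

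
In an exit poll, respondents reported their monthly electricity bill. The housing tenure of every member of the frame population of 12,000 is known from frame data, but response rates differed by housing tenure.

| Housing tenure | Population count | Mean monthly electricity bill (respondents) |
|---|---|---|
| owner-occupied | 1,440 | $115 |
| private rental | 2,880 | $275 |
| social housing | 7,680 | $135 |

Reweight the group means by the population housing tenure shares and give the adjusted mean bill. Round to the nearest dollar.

Reweight to the known housing tenure distribution:
  owner-occupied: (1,440/12,000) × 115 = 13.8
  private rental: (2,880/12,000) × 275 = 66
  social housing: (7,680/12,000) × 135 = 86.4
Post-stratified estimate = 166.2 → $166.

$166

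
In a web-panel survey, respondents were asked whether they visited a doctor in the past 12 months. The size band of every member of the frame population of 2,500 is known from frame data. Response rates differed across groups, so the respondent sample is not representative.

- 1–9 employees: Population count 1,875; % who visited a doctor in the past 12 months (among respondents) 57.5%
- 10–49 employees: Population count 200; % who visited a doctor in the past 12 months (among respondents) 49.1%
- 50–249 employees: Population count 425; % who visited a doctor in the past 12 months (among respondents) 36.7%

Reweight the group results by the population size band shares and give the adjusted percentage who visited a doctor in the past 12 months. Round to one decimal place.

53.3%

Weight each group's respondent value by its population share:
  1–9 employees: (1,875/2,500) × 57.5 = 43.125
  10–49 employees: (200/2,500) × 49.1 = 3.928
  50–249 employees: (425/2,500) × 36.7 = 6.239
Post-stratified estimate = 53.292 → 53.3%.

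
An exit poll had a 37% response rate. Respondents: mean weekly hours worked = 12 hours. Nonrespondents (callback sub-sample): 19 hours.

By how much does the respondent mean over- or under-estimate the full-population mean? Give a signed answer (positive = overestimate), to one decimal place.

Nonresponse fraction = 1 − 0.37 = 0.63.
Bias = (nonresponse fraction) × (respondent mean − nonrespondent mean)
     = 0.63 × (12 − 19) = 0.63 × -7 = -4.41.

-4.4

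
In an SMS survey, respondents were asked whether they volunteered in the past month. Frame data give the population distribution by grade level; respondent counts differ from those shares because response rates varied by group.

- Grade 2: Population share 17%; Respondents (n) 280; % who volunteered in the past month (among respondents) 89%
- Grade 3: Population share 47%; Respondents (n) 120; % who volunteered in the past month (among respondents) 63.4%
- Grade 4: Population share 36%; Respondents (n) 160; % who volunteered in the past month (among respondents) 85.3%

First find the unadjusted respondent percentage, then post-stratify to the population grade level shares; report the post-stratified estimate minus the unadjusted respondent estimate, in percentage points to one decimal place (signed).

Without adjustment, the pooled respondent share is:
  (280/560)×89 + (120/560)×63.4 + (160/560)×85.3 = 82.4571%
Post-stratified estimate weights by population shares:
  0.17×89 + 0.47×63.4 + 0.36×85.3 = 75.636%
Difference = 75.636 − 82.4571 = -6.8211 pp.

-6.8 percentage points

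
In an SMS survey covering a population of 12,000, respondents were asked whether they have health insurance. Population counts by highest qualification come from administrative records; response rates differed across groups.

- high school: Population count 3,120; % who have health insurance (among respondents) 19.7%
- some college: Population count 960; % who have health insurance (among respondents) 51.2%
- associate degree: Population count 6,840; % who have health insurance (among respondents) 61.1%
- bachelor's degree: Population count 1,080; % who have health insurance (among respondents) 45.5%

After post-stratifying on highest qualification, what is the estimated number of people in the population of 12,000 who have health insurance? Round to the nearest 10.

5,780

Estimated count per cell = population count × respondent percentage:
  high school: 3,120 × 19.7% = 614.64
  some college: 960 × 51.2% = 491.52
  associate degree: 6,840 × 61.1% = 4179.24
  bachelor's degree: 1,080 × 45.5% = 491.4
Estimated total = 5776.8 → 5,780.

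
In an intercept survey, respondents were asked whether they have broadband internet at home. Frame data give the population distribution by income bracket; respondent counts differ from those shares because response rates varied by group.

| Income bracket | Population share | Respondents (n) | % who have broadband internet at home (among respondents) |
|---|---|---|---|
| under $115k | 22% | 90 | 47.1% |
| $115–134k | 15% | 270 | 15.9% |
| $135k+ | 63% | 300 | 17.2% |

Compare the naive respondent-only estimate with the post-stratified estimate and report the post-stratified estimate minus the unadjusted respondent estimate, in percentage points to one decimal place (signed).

+2.8 percentage points

Without adjustment, the pooled respondent share is:
  (90/660)×47.1 + (270/660)×15.9 + (300/660)×17.2 = 20.7455%
Post-stratified estimate weights by population shares:
  0.22×47.1 + 0.15×15.9 + 0.63×17.2 = 23.583%
Difference = 23.583 − 20.7455 = 2.8375 pp.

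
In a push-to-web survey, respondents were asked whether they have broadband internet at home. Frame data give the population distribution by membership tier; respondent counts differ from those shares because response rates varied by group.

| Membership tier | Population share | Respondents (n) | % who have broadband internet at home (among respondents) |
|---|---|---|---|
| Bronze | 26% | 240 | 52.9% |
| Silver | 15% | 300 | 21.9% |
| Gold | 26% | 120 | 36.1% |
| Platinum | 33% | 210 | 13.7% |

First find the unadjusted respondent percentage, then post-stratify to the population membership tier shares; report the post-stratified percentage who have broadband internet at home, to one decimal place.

Without adjustment, the pooled respondent share is:
  (240/870)×52.9 + (300/870)×21.9 + (120/870)×36.1 + (210/870)×13.7 = 30.431%
Post-stratifying to population shares instead:
  0.26×52.9 + 0.15×21.9 + 0.26×36.1 + 0.33×13.7 = 30.946%

30.9%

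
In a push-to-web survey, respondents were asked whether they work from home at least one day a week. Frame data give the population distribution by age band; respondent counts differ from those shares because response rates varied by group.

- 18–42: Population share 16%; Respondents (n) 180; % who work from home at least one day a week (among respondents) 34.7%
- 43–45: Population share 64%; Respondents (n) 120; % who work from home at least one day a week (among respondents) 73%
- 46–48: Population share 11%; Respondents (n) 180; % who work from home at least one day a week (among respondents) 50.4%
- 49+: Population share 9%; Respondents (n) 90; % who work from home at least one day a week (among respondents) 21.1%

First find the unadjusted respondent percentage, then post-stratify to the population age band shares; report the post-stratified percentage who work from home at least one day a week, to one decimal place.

Without adjustment, the pooled respondent share is:
  (180/570)×34.7 + (120/570)×73 + (180/570)×50.4 + (90/570)×21.1 = 45.5737%
Post-stratified estimate weights by population shares:
  0.16×34.7 + 0.64×73 + 0.11×50.4 + 0.09×21.1 = 59.715%

59.7%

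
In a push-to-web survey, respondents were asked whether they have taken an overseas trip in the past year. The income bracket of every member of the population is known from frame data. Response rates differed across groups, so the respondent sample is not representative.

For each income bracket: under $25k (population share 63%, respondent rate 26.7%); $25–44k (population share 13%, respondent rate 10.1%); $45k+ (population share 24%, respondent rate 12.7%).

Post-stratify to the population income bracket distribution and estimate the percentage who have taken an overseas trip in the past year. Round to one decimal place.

Weight each group's respondent value by its population share:
  under $25k: 0.63 × 26.7 = 16.821
  $25–44k: 0.13 × 10.1 = 1.313
  $45k+: 0.24 × 12.7 = 3.048
Post-stratified estimate = 21.182 → 21.2%.

21.2%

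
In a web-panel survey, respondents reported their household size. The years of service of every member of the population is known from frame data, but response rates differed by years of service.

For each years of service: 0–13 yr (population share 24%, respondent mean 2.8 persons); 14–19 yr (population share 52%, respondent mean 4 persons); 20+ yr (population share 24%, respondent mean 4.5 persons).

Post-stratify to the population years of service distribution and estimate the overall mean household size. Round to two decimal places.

3.83

Post-stratification weights by population share, not respondent share:
  0–13 yr: 0.24 × 2.8 = 0.672
  14–19 yr: 0.52 × 4 = 2.08
  20+ yr: 0.24 × 4.5 = 1.08
Post-stratified estimate = 3.832 → 3.83.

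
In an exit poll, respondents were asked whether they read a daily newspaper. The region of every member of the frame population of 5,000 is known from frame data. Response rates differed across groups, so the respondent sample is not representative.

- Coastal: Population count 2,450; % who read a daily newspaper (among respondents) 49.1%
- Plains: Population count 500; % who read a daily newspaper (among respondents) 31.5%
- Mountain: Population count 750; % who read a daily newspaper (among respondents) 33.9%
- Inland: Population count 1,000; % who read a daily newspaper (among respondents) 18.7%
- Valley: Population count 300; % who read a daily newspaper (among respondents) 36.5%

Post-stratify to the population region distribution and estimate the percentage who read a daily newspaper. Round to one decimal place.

38.2%

Reweight to the known region distribution:
  Coastal: (2,450/5,000) × 49.1 = 24.059
  Plains: (500/5,000) × 31.5 = 3.15
  Mountain: (750/5,000) × 33.9 = 5.085
  Inland: (1,000/5,000) × 18.7 = 3.74
  Valley: (300/5,000) × 36.5 = 2.19
Post-stratified estimate = 38.224 → 38.2%.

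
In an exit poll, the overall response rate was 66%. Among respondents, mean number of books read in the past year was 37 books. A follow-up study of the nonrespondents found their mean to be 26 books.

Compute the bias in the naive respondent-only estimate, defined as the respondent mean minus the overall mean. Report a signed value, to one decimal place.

+3.7

Nonresponse fraction = 1 − 0.66 = 0.34.
Bias = (nonresponse fraction) × (respondent mean − nonrespondent mean)
     = 0.34 × (37 − 26) = 0.34 × 11 = 3.74.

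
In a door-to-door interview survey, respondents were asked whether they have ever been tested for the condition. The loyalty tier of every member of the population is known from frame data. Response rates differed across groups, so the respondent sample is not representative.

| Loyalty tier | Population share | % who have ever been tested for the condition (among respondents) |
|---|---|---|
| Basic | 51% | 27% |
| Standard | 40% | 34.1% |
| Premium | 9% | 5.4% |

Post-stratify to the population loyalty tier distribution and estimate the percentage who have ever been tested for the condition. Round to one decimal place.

Post-stratification weights by population share, not respondent share:
  Basic: 0.51 × 27 = 13.77
  Standard: 0.4 × 34.1 = 13.64
  Premium: 0.09 × 5.4 = 0.486
Post-stratified estimate = 27.896 → 27.9%.

27.9%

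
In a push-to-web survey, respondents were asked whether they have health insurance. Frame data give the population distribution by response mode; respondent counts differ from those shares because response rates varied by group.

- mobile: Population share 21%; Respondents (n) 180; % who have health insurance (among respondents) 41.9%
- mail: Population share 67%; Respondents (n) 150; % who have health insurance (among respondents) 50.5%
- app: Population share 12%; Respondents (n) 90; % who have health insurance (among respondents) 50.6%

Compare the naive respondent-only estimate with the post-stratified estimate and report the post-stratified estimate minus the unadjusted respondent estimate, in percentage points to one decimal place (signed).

Unadjusted (pooled respondent) estimate weights by respondent counts:
  (180/420)×41.9 + (150/420)×50.5 + (90/420)×50.6 = 46.8357%
Post-stratified estimate weights by population shares:
  0.21×41.9 + 0.67×50.5 + 0.12×50.6 = 48.706%
Difference = 48.706 − 46.8357 = 1.8703 pp.

+1.9 percentage points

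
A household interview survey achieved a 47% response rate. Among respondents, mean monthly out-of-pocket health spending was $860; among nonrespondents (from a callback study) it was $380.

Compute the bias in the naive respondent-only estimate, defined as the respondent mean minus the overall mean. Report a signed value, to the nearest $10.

+$250

Nonresponse fraction = 1 − 0.47 = 0.53.
Bias = (nonresponse fraction) × (respondent mean − nonrespondent mean)
     = 0.53 × (860 − 380) = 0.53 × 480 = 254.4.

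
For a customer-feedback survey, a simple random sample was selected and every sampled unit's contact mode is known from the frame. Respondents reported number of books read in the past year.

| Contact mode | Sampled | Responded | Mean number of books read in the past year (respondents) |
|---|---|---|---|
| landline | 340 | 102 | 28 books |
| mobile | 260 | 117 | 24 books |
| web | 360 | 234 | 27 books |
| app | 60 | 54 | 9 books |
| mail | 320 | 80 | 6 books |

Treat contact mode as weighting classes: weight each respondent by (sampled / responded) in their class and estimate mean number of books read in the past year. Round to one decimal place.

20.9

Response rates by class: landline 102/340 = 30%, mobile 117/260 = 45%, web 234/360 = 65%, app 54/60 = 90%, mail 80/320 = 25%.
With weight = n_sampled/n_responded per class, the weighted class total is n_sampled:
  landline: 340 × 28 = 9520
  mobile: 260 × 24 = 6240
  web: 360 × 27 = 9720
  app: 60 × 9 = 540
  mail: 320 × 6 = 1920
Adjusted estimate = 27,940 / 1,340 = 20.8507 → 20.9.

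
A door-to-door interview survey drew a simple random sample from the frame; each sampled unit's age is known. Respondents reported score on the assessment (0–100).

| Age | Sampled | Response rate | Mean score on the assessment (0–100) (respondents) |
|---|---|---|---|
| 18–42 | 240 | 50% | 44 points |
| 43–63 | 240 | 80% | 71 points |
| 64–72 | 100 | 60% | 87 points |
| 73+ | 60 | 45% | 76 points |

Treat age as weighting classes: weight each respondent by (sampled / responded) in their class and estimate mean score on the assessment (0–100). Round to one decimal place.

63.8

With weight = n_sampled/n_responded per class, the weighted class total is n_sampled:
  18–42: 240 × 44 = 10,560
  43–63: 240 × 71 = 17,040
  64–72: 100 × 87 = 8700
  73+: 60 × 76 = 4560
Adjusted estimate = 40,860 / 640 = 63.8438 → 63.8.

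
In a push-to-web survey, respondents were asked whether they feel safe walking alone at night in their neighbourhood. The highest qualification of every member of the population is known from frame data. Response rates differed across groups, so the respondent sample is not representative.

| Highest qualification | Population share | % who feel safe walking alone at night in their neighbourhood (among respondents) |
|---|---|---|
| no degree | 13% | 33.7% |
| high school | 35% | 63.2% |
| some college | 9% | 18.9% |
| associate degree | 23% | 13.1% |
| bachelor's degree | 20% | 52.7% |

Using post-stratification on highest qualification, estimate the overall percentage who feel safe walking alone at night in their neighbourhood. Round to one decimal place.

41.8%

Weight each group's respondent value by its population share:
  no degree: 0.13 × 33.7 = 4.381
  high school: 0.35 × 63.2 = 22.12
  some college: 0.09 × 18.9 = 1.701
  associate degree: 0.23 × 13.1 = 3.013
  bachelor's degree: 0.2 × 52.7 = 10.54
Post-stratified estimate = 41.755 → 41.8%.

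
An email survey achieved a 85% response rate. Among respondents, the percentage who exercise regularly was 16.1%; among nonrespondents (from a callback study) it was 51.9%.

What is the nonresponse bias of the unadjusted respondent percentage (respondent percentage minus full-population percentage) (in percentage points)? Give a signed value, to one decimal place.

-5.4 percentage points

Nonresponse fraction = 1 − 0.85 = 0.15.
Bias = (nonresponse fraction) × (respondent percentage − nonrespondent percentage)
     = 0.15 × (16.1 − 51.9) = 0.15 × -35.8 = -5.37.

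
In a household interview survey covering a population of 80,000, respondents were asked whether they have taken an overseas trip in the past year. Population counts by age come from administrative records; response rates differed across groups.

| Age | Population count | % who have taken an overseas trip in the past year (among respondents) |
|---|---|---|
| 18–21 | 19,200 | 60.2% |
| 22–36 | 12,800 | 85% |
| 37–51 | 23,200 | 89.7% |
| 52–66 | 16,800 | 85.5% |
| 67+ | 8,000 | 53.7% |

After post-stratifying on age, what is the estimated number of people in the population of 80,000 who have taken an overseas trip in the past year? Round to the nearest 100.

Apply each group's respondent rate to its population count:
  18–21: 19,200 × 60.2% = 11558.4
  22–36: 12,800 × 85% = 10,880
  37–51: 23,200 × 89.7% = 20810.4
  52–66: 16,800 × 85.5% = 14,364
  67+: 8,000 × 53.7% = 4296
Estimated total = 61908.8 → 61,900.

61,900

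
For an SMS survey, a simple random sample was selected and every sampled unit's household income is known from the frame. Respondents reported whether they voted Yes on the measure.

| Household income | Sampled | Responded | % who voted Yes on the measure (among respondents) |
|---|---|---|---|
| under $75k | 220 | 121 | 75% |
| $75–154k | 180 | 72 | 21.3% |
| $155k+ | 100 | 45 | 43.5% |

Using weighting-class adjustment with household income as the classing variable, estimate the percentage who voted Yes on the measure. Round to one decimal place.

49.4%

Response rates by class: under $75k 121/220 = 55%, $75–154k 72/180 = 40%, $155k+ 45/100 = 45%.
Inverse-response-rate weighting restores each class to its sampled count, so class totals weight by n_sampled:
  under $75k: 220 × 75 = 16,500
  $75–154k: 180 × 21.3 = 3834
  $155k+: 100 × 43.5 = 4350
Adjusted estimate = 24,684 / 500 = 49.368 → 49.4%.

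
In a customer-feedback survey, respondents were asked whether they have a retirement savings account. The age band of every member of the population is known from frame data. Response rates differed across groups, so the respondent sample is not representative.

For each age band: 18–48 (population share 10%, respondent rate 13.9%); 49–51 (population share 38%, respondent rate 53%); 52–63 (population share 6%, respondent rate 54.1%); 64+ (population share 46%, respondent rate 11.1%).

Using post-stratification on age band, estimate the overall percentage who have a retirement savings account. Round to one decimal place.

29.9%

Weight each group's respondent value by its population share:
  18–48: 0.1 × 13.9 = 1.39
  49–51: 0.38 × 53 = 20.14
  52–63: 0.06 × 54.1 = 3.246
  64+: 0.46 × 11.1 = 5.106
Post-stratified estimate = 29.882 → 29.9%.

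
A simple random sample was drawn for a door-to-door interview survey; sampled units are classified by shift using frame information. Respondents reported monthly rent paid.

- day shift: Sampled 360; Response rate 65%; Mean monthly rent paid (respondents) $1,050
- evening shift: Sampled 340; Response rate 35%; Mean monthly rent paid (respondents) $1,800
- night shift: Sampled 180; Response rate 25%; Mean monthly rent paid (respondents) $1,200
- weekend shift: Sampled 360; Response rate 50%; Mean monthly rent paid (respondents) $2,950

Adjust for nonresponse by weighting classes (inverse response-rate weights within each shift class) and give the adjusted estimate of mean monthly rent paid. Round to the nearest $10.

Inverse-response-rate weighting restores each class to its sampled count, so class totals weight by n_sampled:
  day shift: 360 × 1050 = 378,000
  evening shift: 340 × 1800 = 612,000
  night shift: 180 × 1200 = 216,000
  weekend shift: 360 × 2950 = 1,062,000
Adjusted estimate = 2,268,000 / 1,240 = 1829.03 → $1,830.

$1,830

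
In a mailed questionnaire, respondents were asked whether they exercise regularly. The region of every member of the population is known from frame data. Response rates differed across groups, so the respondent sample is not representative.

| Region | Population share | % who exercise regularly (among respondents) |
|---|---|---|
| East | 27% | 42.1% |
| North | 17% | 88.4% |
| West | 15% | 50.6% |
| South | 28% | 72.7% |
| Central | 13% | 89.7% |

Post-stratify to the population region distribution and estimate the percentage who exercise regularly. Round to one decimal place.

66.0%

Weight each group's respondent value by its population share:
  East: 0.27 × 42.1 = 11.367
  North: 0.17 × 88.4 = 15.028
  West: 0.15 × 50.6 = 7.59
  South: 0.28 × 72.7 = 20.356
  Central: 0.13 × 89.7 = 11.661
Post-stratified estimate = 66.002 → 66.0%.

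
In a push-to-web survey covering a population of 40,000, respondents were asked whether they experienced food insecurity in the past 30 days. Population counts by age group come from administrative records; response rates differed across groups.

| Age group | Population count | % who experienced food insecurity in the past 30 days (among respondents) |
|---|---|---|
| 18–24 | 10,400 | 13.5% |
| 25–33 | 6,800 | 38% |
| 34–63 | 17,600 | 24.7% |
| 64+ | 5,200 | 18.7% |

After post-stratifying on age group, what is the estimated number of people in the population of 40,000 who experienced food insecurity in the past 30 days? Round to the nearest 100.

9,300

Apply each group's respondent rate to its population count:
  18–24: 10,400 × 13.5% = 1404
  25–33: 6,800 × 38% = 2584
  34–63: 17,600 × 24.7% = 4347.2
  64+: 5,200 × 18.7% = 972.4
Estimated total = 9307.6 → 9,300.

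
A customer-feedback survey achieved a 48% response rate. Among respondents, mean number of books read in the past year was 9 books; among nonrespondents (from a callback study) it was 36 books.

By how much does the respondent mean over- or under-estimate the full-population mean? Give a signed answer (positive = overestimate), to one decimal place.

Nonresponse fraction = 1 − 0.48 = 0.52.
Bias = (nonresponse fraction) × (respondent mean − nonrespondent mean)
     = 0.52 × (9 − 36) = 0.52 × -27 = -14.04.

-14.0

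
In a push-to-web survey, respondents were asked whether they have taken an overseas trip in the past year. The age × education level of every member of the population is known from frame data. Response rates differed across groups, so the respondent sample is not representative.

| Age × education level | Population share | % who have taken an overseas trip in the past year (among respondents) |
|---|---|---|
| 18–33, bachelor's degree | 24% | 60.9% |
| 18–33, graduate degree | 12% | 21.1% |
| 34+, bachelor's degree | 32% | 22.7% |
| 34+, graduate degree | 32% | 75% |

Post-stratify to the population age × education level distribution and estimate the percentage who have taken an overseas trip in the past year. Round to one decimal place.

Each cell contributes population-share × respondent value:
  18–33, bachelor's degree: 0.24 × 60.9 = 14.616
  18–33, graduate degree: 0.12 × 21.1 = 2.532
  34+, bachelor's degree: 0.32 × 22.7 = 7.264
  34+, graduate degree: 0.32 × 75 = 24
Post-stratified estimate = 48.412 → 48.4%.

48.4%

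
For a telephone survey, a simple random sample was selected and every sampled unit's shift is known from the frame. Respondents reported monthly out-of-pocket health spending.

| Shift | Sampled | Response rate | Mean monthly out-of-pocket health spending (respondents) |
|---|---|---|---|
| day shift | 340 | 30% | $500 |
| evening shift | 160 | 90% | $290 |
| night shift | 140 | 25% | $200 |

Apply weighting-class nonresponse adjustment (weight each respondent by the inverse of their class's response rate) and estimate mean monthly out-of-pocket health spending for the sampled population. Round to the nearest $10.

$380

Each respondent's weight = sampled/responded in their class; summing within a class gives n_sampled, so:
  day shift: 340 × 500 = 170,000
  evening shift: 160 × 290 = 46,400
  night shift: 140 × 200 = 28,000
Adjusted estimate = 244,400 / 640 = 381.875 → $380.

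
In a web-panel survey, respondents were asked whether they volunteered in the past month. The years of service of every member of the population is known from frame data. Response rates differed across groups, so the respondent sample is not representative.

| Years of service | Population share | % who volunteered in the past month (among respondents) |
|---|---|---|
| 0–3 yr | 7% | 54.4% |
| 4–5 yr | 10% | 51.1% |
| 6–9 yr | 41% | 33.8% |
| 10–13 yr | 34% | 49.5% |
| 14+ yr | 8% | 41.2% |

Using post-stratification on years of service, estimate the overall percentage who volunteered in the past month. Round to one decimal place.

Each cell contributes population-share × respondent value:
  0–3 yr: 0.07 × 54.4 = 3.808
  4–5 yr: 0.1 × 51.1 = 5.11
  6–9 yr: 0.41 × 33.8 = 13.858
  10–13 yr: 0.34 × 49.5 = 16.83
  14+ yr: 0.08 × 41.2 = 3.296
Post-stratified estimate = 42.902 → 42.9%.

42.9%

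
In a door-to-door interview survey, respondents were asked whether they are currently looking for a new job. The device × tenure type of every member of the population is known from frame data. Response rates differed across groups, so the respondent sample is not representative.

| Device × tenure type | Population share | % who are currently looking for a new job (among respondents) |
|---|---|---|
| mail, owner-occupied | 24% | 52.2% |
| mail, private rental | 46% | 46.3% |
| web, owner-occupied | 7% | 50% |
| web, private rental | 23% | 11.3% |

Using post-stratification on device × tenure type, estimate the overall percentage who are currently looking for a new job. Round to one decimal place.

Reweight to the known device × tenure type distribution:
  mail, owner-occupied: 0.24 × 52.2 = 12.528
  mail, private rental: 0.46 × 46.3 = 21.298
  web, owner-occupied: 0.07 × 50 = 3.5
  web, private rental: 0.23 × 11.3 = 2.599
Post-stratified estimate = 39.925 → 39.9%.

39.9%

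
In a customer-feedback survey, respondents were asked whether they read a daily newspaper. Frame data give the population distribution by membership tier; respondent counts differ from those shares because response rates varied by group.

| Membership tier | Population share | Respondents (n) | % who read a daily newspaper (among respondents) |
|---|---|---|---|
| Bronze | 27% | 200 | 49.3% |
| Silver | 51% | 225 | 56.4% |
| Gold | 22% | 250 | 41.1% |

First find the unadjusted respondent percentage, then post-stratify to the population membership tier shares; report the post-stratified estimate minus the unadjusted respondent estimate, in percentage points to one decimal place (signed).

Unadjusted (pooled respondent) estimate weights by respondent counts:
  (200/675)×49.3 + (225/675)×56.4 + (250/675)×41.1 = 48.6296%
Post-stratifying to population shares instead:
  0.27×49.3 + 0.51×56.4 + 0.22×41.1 = 51.117%
Difference = 51.117 − 48.6296 = 2.4874 pp.

+2.5 percentage points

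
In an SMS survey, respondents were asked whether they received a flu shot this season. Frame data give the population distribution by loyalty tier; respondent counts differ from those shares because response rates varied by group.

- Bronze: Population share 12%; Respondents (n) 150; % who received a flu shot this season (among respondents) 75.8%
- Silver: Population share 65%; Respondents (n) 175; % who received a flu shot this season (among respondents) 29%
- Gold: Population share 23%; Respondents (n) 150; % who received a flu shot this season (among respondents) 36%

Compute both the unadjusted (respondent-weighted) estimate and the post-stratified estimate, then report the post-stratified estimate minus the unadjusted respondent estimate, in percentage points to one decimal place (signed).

Unadjusted (pooled respondent) estimate weights by respondent counts:
  (150/475)×75.8 + (175/475)×29 + (150/475)×36 = 45.9895%
Reweighting by population loyalty tier shares:
  0.12×75.8 + 0.65×29 + 0.23×36 = 36.226%
Difference = 36.226 − 45.9895 = -9.7635 pp.

-9.8 percentage points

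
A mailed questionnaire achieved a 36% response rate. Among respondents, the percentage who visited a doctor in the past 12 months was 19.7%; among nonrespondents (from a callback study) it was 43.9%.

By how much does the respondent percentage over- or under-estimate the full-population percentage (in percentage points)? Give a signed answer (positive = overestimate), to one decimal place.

-15.5 percentage points

Nonresponse fraction = 1 − 0.36 = 0.64.
Bias = (nonresponse fraction) × (respondent percentage − nonrespondent percentage)
     = 0.64 × (19.7 − 43.9) = 0.64 × -24.2 = -15.488.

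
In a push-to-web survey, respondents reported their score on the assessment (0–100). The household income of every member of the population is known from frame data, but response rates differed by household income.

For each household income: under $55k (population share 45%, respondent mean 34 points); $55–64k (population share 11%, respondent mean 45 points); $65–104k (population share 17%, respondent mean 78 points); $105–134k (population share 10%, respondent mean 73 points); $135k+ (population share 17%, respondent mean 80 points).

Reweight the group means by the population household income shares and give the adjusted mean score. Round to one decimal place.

54.4

Each cell contributes population-share × respondent value:
  under $55k: 0.45 × 34 = 15.3
  $55–64k: 0.11 × 45 = 4.95
  $65–104k: 0.17 × 78 = 13.26
  $105–134k: 0.1 × 73 = 7.3
  $135k+: 0.17 × 80 = 13.6
Post-stratified estimate = 54.41 → 54.4.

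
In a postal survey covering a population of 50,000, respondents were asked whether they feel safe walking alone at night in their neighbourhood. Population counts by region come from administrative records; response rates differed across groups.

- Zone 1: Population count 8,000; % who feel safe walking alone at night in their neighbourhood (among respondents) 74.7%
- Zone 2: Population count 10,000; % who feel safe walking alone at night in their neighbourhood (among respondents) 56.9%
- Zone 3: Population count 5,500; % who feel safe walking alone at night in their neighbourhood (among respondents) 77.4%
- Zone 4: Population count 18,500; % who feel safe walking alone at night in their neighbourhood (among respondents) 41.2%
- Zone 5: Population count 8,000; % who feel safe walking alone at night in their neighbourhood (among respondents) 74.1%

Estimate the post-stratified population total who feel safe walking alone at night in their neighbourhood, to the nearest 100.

29,500

Apply each group's respondent rate to its population count:
  Zone 1: 8,000 × 74.7% = 5976
  Zone 2: 10,000 × 56.9% = 5690
  Zone 3: 5,500 × 77.4% = 4257
  Zone 4: 18,500 × 41.2% = 7622
  Zone 5: 8,000 × 74.1% = 5928
Estimated total = 29,473 → 29,500.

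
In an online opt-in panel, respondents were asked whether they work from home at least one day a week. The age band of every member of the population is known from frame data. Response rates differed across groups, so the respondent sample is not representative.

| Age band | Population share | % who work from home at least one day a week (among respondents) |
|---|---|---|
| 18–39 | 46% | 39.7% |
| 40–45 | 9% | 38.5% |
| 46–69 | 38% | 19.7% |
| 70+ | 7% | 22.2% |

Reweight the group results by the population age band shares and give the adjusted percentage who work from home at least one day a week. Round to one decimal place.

Weight each group's respondent value by its population share:
  18–39: 0.46 × 39.7 = 18.262
  40–45: 0.09 × 38.5 = 3.465
  46–69: 0.38 × 19.7 = 7.486
  70+: 0.07 × 22.2 = 1.554
Post-stratified estimate = 30.767 → 30.8%.

30.8%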